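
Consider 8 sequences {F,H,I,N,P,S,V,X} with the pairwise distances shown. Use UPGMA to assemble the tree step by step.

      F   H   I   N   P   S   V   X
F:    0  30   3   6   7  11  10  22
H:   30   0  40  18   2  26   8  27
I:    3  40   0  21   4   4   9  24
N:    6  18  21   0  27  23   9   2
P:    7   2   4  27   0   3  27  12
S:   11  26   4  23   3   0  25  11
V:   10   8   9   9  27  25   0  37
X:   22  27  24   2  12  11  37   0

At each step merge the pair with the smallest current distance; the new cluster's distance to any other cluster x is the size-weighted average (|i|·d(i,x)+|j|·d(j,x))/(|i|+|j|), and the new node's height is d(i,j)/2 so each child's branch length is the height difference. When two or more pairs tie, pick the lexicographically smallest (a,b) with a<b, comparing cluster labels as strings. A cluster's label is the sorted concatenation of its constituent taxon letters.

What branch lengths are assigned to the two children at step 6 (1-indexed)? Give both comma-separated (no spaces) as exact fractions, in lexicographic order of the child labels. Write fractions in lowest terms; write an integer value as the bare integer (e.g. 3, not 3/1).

83/48,129/16

step 1: merge (H,P) at d=2; branch lengths H→1, P→1; new cluster HP
  updated: d(F,HP)=37/2, d(HP,I)=22, d(HP,N)=45/2, d(HP,S)=29/2, d(HP,V)=35/2, d(HP,X)=39/2
step 2: merge (N,X) at d=2; branch lengths N→1, X→1; new cluster NX
  updated: d(F,NX)=14, d(HP,NX)=21, d(I,NX)=45/2, d(NX,S)=17, d(NX,V)=23
step 3: merge (F,I) at d=3; branch lengths F→3/2, I→3/2; new cluster FI
  updated: d(FI,HP)=81/4, d(FI,NX)=73/4, d(FI,S)=15/2, d(FI,V)=19/2
step 4: merge (FI,S) at d=15/2; branch lengths FI→9/4, S→15/4; new cluster FIS
  updated: d(FIS,HP)=55/3, d(FIS,NX)=107/6, d(FIS,V)=44/3
step 5: merge (FIS,V) at d=44/3; branch lengths FIS→43/12, V→22/3; new cluster FISV
  updated: d(FISV,HP)=145/8, d(FISV,NX)=153/8
step 6: merge (FISV,HP) at d=145/8; branch lengths FISV→83/48, HP→129/16; new cluster FHIPSV
  updated: d(FHIPSV,NX)=79/4
step 7: merge (FHIPSV,NX) at d=79/4; branch lengths FHIPSV→13/16, NX→71/8; new cluster FHINPSVX
final tree: (((((F:3/2,I:3/2):9/4,S:15/4):43/12,V:22/3):83/48,(H:1,P:1):129/16):13/16,(N:1,X:1):71/8)
total length: 2083/48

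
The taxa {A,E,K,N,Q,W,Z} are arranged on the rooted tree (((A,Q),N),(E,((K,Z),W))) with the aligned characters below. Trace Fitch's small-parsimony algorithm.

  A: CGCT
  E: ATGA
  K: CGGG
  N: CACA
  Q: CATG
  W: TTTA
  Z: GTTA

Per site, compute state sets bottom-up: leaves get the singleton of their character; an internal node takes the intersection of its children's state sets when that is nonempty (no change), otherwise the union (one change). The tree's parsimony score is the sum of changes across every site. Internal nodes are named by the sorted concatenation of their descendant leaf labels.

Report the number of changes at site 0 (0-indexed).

3

site 0, node AQ: A={C} ∩ Q={C} → {C} (+0)
site 0, node ANQ: AQ={C} ∩ N={C} → {C} (+0)
site 0, node KZ: K={C} ∪ Z={G} → {C,G} (+1)
site 0, node KWZ: KZ={C,G} ∪ W={T} → {C,G,T} (+1)
site 0, node EKWZ: E={A} ∪ KWZ={C,G,T} → {A,C,G,T} (+1)
site 0, node AEKNQWZ: ANQ={C} ∩ EKWZ={A,C,G,T} → {C} (+0)
site 1, node AQ: A={G} ∪ Q={A} → {A,G} (+1)
site 1, node ANQ: AQ={A,G} ∩ N={A} → {A} (+0)
site 1, node KZ: K={G} ∪ Z={T} → {G,T} (+1)
site 1, node KWZ: KZ={G,T} ∩ W={T} → {T} (+0)
site 1, node EKWZ: E={T} ∩ KWZ={T} → {T} (+0)
site 1, node AEKNQWZ: ANQ={A} ∪ EKWZ={T} → {A,T} (+1)
site 2, node AQ: A={C} ∪ Q={T} → {C,T} (+1)
site 2, node ANQ: AQ={C,T} ∩ N={C} → {C} (+0)
site 2, node KZ: K={G} ∪ Z={T} → {G,T} (+1)
site 2, node KWZ: KZ={G,T} ∩ W={T} → {T} (+0)
site 2, node EKWZ: E={G} ∪ KWZ={T} → {G,T} (+1)
site 2, node AEKNQWZ: ANQ={C} ∪ EKWZ={G,T} → {C,G,T} (+1)
site 3, node AQ: A={T} ∪ Q={G} → {G,T} (+1)
site 3, node ANQ: AQ={G,T} ∪ N={A} → {A,G,T} (+1)
site 3, node KZ: K={G} ∪ Z={A} → {A,G} (+1)
site 3, node KWZ: KZ={A,G} ∩ W={A} → {A} (+0)
site 3, node EKWZ: E={A} ∩ KWZ={A} → {A} (+0)
site 3, node AEKNQWZ: ANQ={A,G,T} ∩ EKWZ={A} → {A} (+0)
per-site changes: [3, 3, 4, 3]; total = 13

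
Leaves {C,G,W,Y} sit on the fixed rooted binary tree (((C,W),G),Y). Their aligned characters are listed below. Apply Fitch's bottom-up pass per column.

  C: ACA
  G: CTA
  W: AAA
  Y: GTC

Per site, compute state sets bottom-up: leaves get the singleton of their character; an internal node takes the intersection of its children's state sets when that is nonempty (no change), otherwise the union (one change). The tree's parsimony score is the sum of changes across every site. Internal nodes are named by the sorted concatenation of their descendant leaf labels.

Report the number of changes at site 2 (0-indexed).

1

[col 0] CW: children C:{A}, W:{A} ∩→ {A}; cost 0
[col 0] CGW: children CW:{A}, G:{C} ∪→ {A,C}; cost 1
[col 0] CGWY: children CGW:{A,C}, Y:{G} ∪→ {A,C,G}; cost 1
[col 1] CW: children C:{C}, W:{A} ∪→ {A,C}; cost 1
[col 1] CGW: children CW:{A,C}, G:{T} ∪→ {A,C,T}; cost 1
[col 1] CGWY: children CGW:{A,C,T}, Y:{T} ∩→ {T}; cost 0
[col 2] CW: children C:{A}, W:{A} ∩→ {A}; cost 0
[col 2] CGW: children CW:{A}, G:{A} ∩→ {A}; cost 0
[col 2] CGWY: children CGW:{A}, Y:{C} ∪→ {A,C}; cost 1
per-site changes: [2, 2, 1]; total = 5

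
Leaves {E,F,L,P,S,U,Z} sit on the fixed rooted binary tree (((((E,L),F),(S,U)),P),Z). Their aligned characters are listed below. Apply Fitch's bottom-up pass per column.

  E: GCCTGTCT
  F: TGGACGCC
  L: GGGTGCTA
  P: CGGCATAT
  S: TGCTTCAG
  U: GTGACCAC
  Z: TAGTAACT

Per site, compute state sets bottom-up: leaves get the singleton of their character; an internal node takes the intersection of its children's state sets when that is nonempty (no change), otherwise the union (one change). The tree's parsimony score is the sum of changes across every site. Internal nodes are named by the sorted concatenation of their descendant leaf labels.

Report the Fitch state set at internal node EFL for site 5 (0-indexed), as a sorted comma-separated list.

C,G,T

EL@0: {G} ∩ {G} = {G} (intersection, +0)
EFL@0: {G} ∪ {T} = {G,T} (union, +1)
SU@0: {T} ∪ {G} = {G,T} (union, +1)
EFLSU@0: {G,T} ∩ {G,T} = {G,T} (intersection, +0)
EFLPSU@0: {G,T} ∪ {C} = {C,G,T} (union, +1)
EFLPSUZ@0: {C,G,T} ∩ {T} = {T} (intersection, +0)
EL@1: {C} ∪ {G} = {C,G} (union, +1)
EFL@1: {C,G} ∩ {G} = {G} (intersection, +0)
SU@1: {G} ∪ {T} = {G,T} (union, +1)
EFLSU@1: {G} ∩ {G,T} = {G} (intersection, +0)
EFLPSU@1: {G} ∩ {G} = {G} (intersection, +0)
EFLPSUZ@1: {G} ∪ {A} = {A,G} (union, +1)
EL@2: {C} ∪ {G} = {C,G} (union, +1)
EFL@2: {C,G} ∩ {G} = {G} (intersection, +0)
SU@2: {C} ∪ {G} = {C,G} (union, +1)
EFLSU@2: {G} ∩ {C,G} = {G} (intersection, +0)
EFLPSU@2: {G} ∩ {G} = {G} (intersection, +0)
EFLPSUZ@2: {G} ∩ {G} = {G} (intersection, +0)
EL@3: {T} ∩ {T} = {T} (intersection, +0)
EFL@3: {T} ∪ {A} = {A,T} (union, +1)
SU@3: {T} ∪ {A} = {A,T} (union, +1)
EFLSU@3: {A,T} ∩ {A,T} = {A,T} (intersection, +0)
EFLPSU@3: {A,T} ∪ {C} = {A,C,T} (union, +1)
EFLPSUZ@3: {A,C,T} ∩ {T} = {T} (intersection, +0)
EL@4: {G} ∩ {G} = {G} (intersection, +0)
EFL@4: {G} ∪ {C} = {C,G} (union, +1)
SU@4: {T} ∪ {C} = {C,T} (union, +1)
EFLSU@4: {C,G} ∩ {C,T} = {C} (intersection, +0)
EFLPSU@4: {C} ∪ {A} = {A,C} (union, +1)
EFLPSUZ@4: {A,C} ∩ {A} = {A} (intersection, +0)
EL@5: {T} ∪ {C} = {C,T} (union, +1)
EFL@5: {C,T} ∪ {G} = {C,G,T} (union, +1)
SU@5: {C} ∩ {C} = {C} (intersection, +0)
EFLSU@5: {C,G,T} ∩ {C} = {C} (intersection, +0)
EFLPSU@5: {C} ∪ {T} = {C,T} (union, +1)
EFLPSUZ@5: {C,T} ∪ {A} = {A,C,T} (union, +1)
EL@6: {C} ∪ {T} = {C,T} (union, +1)
EFL@6: {C,T} ∩ {C} = {C} (intersection, +0)
SU@6: {A} ∩ {A} = {A} (intersection, +0)
EFLSU@6: {C} ∪ {A} = {A,C} (union, +1)
EFLPSU@6: {A,C} ∩ {A} = {A} (intersection, +0)
EFLPSUZ@6: {A} ∪ {C} = {A,C} (union, +1)
EL@7: {T} ∪ {A} = {A,T} (union, +1)
EFL@7: {A,T} ∪ {C} = {A,C,T} (union, +1)
SU@7: {G} ∪ {C} = {C,G} (union, +1)
EFLSU@7: {A,C,T} ∩ {C,G} = {C} (intersection, +0)
EFLPSU@7: {C} ∪ {T} = {C,T} (union, +1)
EFLPSUZ@7: {C,T} ∩ {T} = {T} (intersection, +0)
per-site changes: [3, 3, 2, 3, 3, 4, 3, 4]; total = 25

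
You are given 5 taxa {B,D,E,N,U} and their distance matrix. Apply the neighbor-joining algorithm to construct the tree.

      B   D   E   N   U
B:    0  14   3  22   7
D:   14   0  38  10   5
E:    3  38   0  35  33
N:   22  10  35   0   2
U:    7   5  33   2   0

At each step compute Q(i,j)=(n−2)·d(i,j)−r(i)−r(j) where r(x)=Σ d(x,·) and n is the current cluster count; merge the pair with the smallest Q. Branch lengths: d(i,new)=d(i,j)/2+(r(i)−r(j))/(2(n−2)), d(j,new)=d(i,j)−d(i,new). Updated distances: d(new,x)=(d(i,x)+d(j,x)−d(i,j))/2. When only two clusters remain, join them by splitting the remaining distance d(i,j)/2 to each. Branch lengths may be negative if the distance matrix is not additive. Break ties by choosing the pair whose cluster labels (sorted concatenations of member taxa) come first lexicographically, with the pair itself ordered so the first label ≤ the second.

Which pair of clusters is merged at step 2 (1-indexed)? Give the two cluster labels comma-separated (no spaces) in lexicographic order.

BE,D

step 1: merge (B,E) at d=3, Q=-146; branch lengths B→-9, E→12; new cluster BE
  updated: d(BE,D)=49/2, d(BE,N)=27, d(BE,U)=37/2
step 2: merge (BE,D) at d=49/2, Q=-121/2; branch lengths BE→159/8, D→37/8; new cluster BDE
  updated: d(BDE,N)=25/4, d(BDE,U)=-1/2
step 3: merge (BDE,N) at d=25/4, Q=-31/4; branch lengths BDE→15/8, N→35/8; new cluster BDEN
  updated: d(BDEN,U)=-19/8
step 4: merge (BDEN,U) at d=-19/8; branch lengths BDEN→-19/16, U→-19/16; new cluster BDENU
final tree: ((((B:-9,E:12):159/8,D:37/8):15/8,N:35/8):-19/16,U:-19/16)
total length: 251/8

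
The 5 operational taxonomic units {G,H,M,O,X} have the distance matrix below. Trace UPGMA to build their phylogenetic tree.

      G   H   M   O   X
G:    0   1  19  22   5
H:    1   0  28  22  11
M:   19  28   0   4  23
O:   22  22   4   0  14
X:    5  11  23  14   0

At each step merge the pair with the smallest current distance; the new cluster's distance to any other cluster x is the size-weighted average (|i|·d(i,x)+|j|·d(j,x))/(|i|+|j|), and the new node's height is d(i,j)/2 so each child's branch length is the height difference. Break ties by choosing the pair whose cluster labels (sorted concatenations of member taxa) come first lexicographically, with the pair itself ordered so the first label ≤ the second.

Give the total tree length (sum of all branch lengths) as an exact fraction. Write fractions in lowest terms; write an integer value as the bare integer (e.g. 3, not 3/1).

167/6

iteration 1: select G,H (d=1); attach at lengths (1/2, 1/2); label the merged cluster GH
  updated: d(GH,M)=47/2, d(GH,O)=22, d(GH,X)=8
iteration 2: select M,O (d=4); attach at lengths (2, 2); label the merged cluster MO
  updated: d(GH,MO)=91/4, d(MO,X)=37/2
iteration 3: select GH,X (d=8); attach at lengths (7/2, 4); label the merged cluster GHX
  updated: d(GHX,MO)=64/3
iteration 4: select GHX,MO (d=64/3); attach at lengths (20/3, 26/3); label the merged cluster GHMOX
final tree: (((G:1/2,H:1/2):7/2,X:4):20/3,(M:2,O:2):26/3)
total length: 167/6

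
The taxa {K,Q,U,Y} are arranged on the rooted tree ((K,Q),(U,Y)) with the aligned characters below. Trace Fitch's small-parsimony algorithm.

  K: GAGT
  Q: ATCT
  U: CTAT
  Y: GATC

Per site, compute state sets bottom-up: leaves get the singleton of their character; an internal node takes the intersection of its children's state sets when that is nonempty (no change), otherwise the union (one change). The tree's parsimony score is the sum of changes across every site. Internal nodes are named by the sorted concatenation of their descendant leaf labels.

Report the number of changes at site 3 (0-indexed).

[col 0] KQ: children K:{G}, Q:{A} ∪→ {A,G}; cost 1
[col 0] UY: children U:{C}, Y:{G} ∪→ {C,G}; cost 1
[col 0] KQUY: children KQ:{A,G}, UY:{C,G} ∩→ {G}; cost 0
[col 1] KQ: children K:{A}, Q:{T} ∪→ {A,T}; cost 1
[col 1] UY: children U:{T}, Y:{A} ∪→ {A,T}; cost 1
[col 1] KQUY: children KQ:{A,T}, UY:{A,T} ∩→ {A,T}; cost 0
[col 2] KQ: children K:{G}, Q:{C} ∪→ {C,G}; cost 1
[col 2] UY: children U:{A}, Y:{T} ∪→ {A,T}; cost 1
[col 2] KQUY: children KQ:{C,G}, UY:{A,T} ∪→ {A,C,G,T}; cost 1
[col 3] KQ: children K:{T}, Q:{T} ∩→ {T}; cost 0
[col 3] UY: children U:{T}, Y:{C} ∪→ {C,T}; cost 1
[col 3] KQUY: children KQ:{T}, UY:{C,T} ∩→ {T}; cost 0
per-site changes: [2, 2, 3, 1]; total = 8

1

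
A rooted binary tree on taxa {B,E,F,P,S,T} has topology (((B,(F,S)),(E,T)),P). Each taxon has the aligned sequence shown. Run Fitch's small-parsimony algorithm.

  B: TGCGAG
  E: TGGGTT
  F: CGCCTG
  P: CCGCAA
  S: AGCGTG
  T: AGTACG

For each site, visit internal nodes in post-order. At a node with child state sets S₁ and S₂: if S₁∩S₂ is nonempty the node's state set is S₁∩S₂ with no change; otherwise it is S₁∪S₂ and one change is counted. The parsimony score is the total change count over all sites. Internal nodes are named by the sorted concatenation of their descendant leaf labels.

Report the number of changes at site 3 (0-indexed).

3

FS@0: {C} ∪ {A} = {A,C} (union, +1)
BFS@0: {T} ∪ {A,C} = {A,C,T} (union, +1)
ET@0: {T} ∪ {A} = {A,T} (union, +1)
BEFST@0: {A,C,T} ∩ {A,T} = {A,T} (intersection, +0)
BEFPST@0: {A,T} ∪ {C} = {A,C,T} (union, +1)
FS@1: {G} ∩ {G} = {G} (intersection, +0)
BFS@1: {G} ∩ {G} = {G} (intersection, +0)
ET@1: {G} ∩ {G} = {G} (intersection, +0)
BEFST@1: {G} ∩ {G} = {G} (intersection, +0)
BEFPST@1: {G} ∪ {C} = {C,G} (union, +1)
FS@2: {C} ∩ {C} = {C} (intersection, +0)
BFS@2: {C} ∩ {C} = {C} (intersection, +0)
ET@2: {G} ∪ {T} = {G,T} (union, +1)
BEFST@2: {C} ∪ {G,T} = {C,G,T} (union, +1)
BEFPST@2: {C,G,T} ∩ {G} = {G} (intersection, +0)
FS@3: {C} ∪ {G} = {C,G} (union, +1)
BFS@3: {G} ∩ {C,G} = {G} (intersection, +0)
ET@3: {G} ∪ {A} = {A,G} (union, +1)
BEFST@3: {G} ∩ {A,G} = {G} (intersection, +0)
BEFPST@3: {G} ∪ {C} = {C,G} (union, +1)
FS@4: {T} ∩ {T} = {T} (intersection, +0)
BFS@4: {A} ∪ {T} = {A,T} (union, +1)
ET@4: {T} ∪ {C} = {C,T} (union, +1)
BEFST@4: {A,T} ∩ {C,T} = {T} (intersection, +0)
BEFPST@4: {T} ∪ {A} = {A,T} (union, +1)
FS@5: {G} ∩ {G} = {G} (intersection, +0)
BFS@5: {G} ∩ {G} = {G} (intersection, +0)
ET@5: {T} ∪ {G} = {G,T} (union, +1)
BEFST@5: {G} ∩ {G,T} = {G} (intersection, +0)
BEFPST@5: {G} ∪ {A} = {A,G} (union, +1)
per-site changes: [4, 1, 2, 3, 3, 2]; total = 15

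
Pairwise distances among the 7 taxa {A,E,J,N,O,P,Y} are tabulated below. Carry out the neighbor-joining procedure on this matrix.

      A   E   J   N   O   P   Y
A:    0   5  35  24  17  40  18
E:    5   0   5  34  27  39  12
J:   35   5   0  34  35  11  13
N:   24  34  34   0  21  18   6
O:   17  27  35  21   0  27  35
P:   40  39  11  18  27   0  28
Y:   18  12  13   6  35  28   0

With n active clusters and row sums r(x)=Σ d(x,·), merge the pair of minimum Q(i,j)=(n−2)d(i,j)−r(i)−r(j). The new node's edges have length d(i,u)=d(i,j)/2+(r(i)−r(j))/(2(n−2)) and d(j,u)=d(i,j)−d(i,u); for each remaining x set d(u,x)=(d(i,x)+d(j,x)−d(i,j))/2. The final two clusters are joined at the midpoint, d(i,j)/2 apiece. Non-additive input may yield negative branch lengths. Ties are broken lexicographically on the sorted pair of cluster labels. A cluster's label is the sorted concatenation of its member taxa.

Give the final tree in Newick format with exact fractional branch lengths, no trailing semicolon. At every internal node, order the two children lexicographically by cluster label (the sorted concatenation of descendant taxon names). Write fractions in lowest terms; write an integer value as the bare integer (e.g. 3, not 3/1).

((((A:43/16,E:37/16):107/16,O:205/16):81/16,(J:5/2,P:17/2):141/16):95/32,(N:47/12,Y:25/12):95/32)

1. join J+P (d=11, Q=-241) ⇒ JP; edges |J|=5/2, |P|=17/2
  updated: d(A,JP)=32, d(E,JP)=33/2, d(JP,N)=41/2, d(JP,O)=51/2, d(JP,Y)=15
2. join A+E (d=5, Q=-341/2) ⇒ AE; edges |A|=43/16, |E|=37/16
  updated: d(AE,JP)=87/4, d(AE,N)=53/2, d(AE,O)=39/2, d(AE,Y)=25/2
3. join N+Y (d=6, Q=-249/2) ⇒ NY; edges |N|=47/12, |Y|=25/12
  updated: d(AE,NY)=33/2, d(JP,NY)=59/4, d(NY,O)=25
4. join AE+O (d=39/2, Q=-355/4) ⇒ AEO; edges |AE|=107/16, |O|=205/16
  updated: d(AEO,JP)=111/8, d(AEO,NY)=11
5. join AEO+JP (d=111/8, Q=-317/8) ⇒ AEJOP; edges |AEO|=81/16, |JP|=141/16
  updated: d(AEJOP,NY)=95/16
6. join AEJOP+NY (d=95/16) ⇒ AEJNOPY; edges |AEJOP|=95/32, |NY|=95/32
final tree: ((((A:43/16,E:37/16):107/16,O:205/16):81/16,(J:5/2,P:17/2):141/16):95/32,(N:47/12,Y:25/12):95/32)
total length: 981/16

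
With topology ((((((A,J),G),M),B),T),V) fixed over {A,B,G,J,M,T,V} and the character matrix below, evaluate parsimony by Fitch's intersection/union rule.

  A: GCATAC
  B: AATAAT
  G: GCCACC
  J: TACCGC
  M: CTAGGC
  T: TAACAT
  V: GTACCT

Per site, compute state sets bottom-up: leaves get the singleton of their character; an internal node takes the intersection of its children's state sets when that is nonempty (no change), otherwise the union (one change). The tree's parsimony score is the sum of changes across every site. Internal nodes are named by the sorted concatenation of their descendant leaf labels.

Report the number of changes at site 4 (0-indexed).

4

[col 0] AJ: children A:{G}, J:{T} ∪→ {G,T}; cost 1
[col 0] AGJ: children AJ:{G,T}, G:{G} ∩→ {G}; cost 0
[col 0] AGJM: children AGJ:{G}, M:{C} ∪→ {C,G}; cost 1
[col 0] ABGJM: children AGJM:{C,G}, B:{A} ∪→ {A,C,G}; cost 1
[col 0] ABGJMT: children ABGJM:{A,C,G}, T:{T} ∪→ {A,C,G,T}; cost 1
[col 0] ABGJMTV: children ABGJMT:{A,C,G,T}, V:{G} ∩→ {G}; cost 0
[col 1] AJ: children A:{C}, J:{A} ∪→ {A,C}; cost 1
[col 1] AGJ: children AJ:{A,C}, G:{C} ∩→ {C}; cost 0
[col 1] AGJM: children AGJ:{C}, M:{T} ∪→ {C,T}; cost 1
[col 1] ABGJM: children AGJM:{C,T}, B:{A} ∪→ {A,C,T}; cost 1
[col 1] ABGJMT: children ABGJM:{A,C,T}, T:{A} ∩→ {A}; cost 0
[col 1] ABGJMTV: children ABGJMT:{A}, V:{T} ∪→ {A,T}; cost 1
[col 2] AJ: children A:{A}, J:{C} ∪→ {A,C}; cost 1
[col 2] AGJ: children AJ:{A,C}, G:{C} ∩→ {C}; cost 0
[col 2] AGJM: children AGJ:{C}, M:{A} ∪→ {A,C}; cost 1
[col 2] ABGJM: children AGJM:{A,C}, B:{T} ∪→ {A,C,T}; cost 1
[col 2] ABGJMT: children ABGJM:{A,C,T}, T:{A} ∩→ {A}; cost 0
[col 2] ABGJMTV: children ABGJMT:{A}, V:{A} ∩→ {A}; cost 0
[col 3] AJ: children A:{T}, J:{C} ∪→ {C,T}; cost 1
[col 3] AGJ: children AJ:{C,T}, G:{A} ∪→ {A,C,T}; cost 1
[col 3] AGJM: children AGJ:{A,C,T}, M:{G} ∪→ {A,C,G,T}; cost 1
[col 3] ABGJM: children AGJM:{A,C,G,T}, B:{A} ∩→ {A}; cost 0
[col 3] ABGJMT: children ABGJM:{A}, T:{C} ∪→ {A,C}; cost 1
[col 3] ABGJMTV: children ABGJMT:{A,C}, V:{C} ∩→ {C}; cost 0
[col 4] AJ: children A:{A}, J:{G} ∪→ {A,G}; cost 1
[col 4] AGJ: children AJ:{A,G}, G:{C} ∪→ {A,C,G}; cost 1
[col 4] AGJM: children AGJ:{A,C,G}, M:{G} ∩→ {G}; cost 0
[col 4] ABGJM: children AGJM:{G}, B:{A} ∪→ {A,G}; cost 1
[col 4] ABGJMT: children ABGJM:{A,G}, T:{A} ∩→ {A}; cost 0
[col 4] ABGJMTV: children ABGJMT:{A}, V:{C} ∪→ {A,C}; cost 1
[col 5] AJ: children A:{C}, J:{C} ∩→ {C}; cost 0
[col 5] AGJ: children AJ:{C}, G:{C} ∩→ {C}; cost 0
[col 5] AGJM: children AGJ:{C}, M:{C} ∩→ {C}; cost 0
[col 5] ABGJM: children AGJM:{C}, B:{T} ∪→ {C,T}; cost 1
[col 5] ABGJMT: children ABGJM:{C,T}, T:{T} ∩→ {T}; cost 0
[col 5] ABGJMTV: children ABGJMT:{T}, V:{T} ∩→ {T}; cost 0
per-site changes: [4, 4, 3, 4, 4, 1]; total = 20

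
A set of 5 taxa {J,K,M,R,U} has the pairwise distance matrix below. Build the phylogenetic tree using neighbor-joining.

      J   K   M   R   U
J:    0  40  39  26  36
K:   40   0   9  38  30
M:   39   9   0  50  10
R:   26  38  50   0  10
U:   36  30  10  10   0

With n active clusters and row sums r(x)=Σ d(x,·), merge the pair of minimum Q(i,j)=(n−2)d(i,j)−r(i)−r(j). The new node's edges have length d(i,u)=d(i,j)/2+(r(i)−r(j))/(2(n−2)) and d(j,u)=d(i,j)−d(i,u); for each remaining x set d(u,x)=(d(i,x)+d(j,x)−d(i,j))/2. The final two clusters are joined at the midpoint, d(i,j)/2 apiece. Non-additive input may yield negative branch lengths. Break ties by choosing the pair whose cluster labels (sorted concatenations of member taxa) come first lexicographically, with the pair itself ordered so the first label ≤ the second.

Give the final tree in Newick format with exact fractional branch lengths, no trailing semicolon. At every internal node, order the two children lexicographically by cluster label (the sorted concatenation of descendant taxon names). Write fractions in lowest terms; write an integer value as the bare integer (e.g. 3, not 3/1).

step 1: merge (K,M) at d=9, Q=-198; branch lengths K→6, M→3; new cluster KM
  updated: d(J,KM)=35, d(KM,R)=79/2, d(KM,U)=31/2
step 2: merge (J,R) at d=26, Q=-241/2; branch lengths J→147/8, R→61/8; new cluster JR
  updated: d(JR,KM)=97/4, d(JR,U)=10
step 3: merge (JR,KM) at d=97/4, Q=-199/4; branch lengths JR→75/8, KM→119/8; new cluster JKMR
  updated: d(JKMR,U)=5/8
step 4: merge (JKMR,U) at d=5/8; branch lengths JKMR→5/16, U→5/16; new cluster JKMRU
final tree: (((J:147/8,R:61/8):75/8,(K:6,M:3):119/8):5/16,U:5/16)
total length: 479/8

(((J:147/8,R:61/8):75/8,(K:6,M:3):119/8):5/16,U:5/16)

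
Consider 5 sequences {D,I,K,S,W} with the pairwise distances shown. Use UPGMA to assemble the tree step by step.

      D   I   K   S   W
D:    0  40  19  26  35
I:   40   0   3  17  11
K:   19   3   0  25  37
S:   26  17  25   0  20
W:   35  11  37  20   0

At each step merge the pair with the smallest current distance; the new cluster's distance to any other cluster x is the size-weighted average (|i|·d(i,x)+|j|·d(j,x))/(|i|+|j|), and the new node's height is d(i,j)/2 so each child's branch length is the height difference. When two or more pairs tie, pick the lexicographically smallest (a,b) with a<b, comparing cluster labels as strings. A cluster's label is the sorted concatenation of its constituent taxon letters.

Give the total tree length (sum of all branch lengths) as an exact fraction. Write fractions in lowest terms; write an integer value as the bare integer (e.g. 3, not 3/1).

1. join I+K (d=3) ⇒ IK; edges |I|=3/2, |K|=3/2
  updated: d(D,IK)=59/2, d(IK,S)=21, d(IK,W)=24
2. join S+W (d=20) ⇒ SW; edges |S|=10, |W|=10
  updated: d(D,SW)=61/2, d(IK,SW)=45/2
3. join IK+SW (d=45/2) ⇒ IKSW; edges |IK|=39/4, |SW|=5/4
  updated: d(D,IKSW)=30
4. join D+IKSW (d=30) ⇒ DIKSW; edges |D|=15, |IKSW|=15/4
final tree: (D:15,((I:3/2,K:3/2):39/4,(S:10,W:10):5/4):15/4)
total length: 211/4

211/4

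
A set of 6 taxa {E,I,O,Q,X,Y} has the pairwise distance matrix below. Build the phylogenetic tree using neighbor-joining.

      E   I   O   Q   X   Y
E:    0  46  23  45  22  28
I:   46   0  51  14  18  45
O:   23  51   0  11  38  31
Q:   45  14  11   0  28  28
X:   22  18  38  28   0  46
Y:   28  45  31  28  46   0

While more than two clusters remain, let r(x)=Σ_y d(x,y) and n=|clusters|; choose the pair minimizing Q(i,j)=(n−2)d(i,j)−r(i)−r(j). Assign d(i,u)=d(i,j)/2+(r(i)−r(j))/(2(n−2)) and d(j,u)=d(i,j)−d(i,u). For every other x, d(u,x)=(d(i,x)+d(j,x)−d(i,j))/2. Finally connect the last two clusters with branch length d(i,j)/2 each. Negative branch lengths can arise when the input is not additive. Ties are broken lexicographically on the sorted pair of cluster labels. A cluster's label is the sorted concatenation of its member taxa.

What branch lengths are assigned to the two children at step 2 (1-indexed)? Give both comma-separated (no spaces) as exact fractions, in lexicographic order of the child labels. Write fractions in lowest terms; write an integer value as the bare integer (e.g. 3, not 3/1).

49/6,23/6

step 1: merge (I,X) at d=18, Q=-254; branch lengths I→47/4, X→25/4; new cluster IX
  updated: d(E,IX)=25, d(IX,O)=71/2, d(IX,Q)=12, d(IX,Y)=73/2
step 2: merge (IX,Q) at d=12, Q=-169; branch lengths IX→49/6, Q→23/6; new cluster IQX
  updated: d(E,IQX)=29, d(IQX,O)=69/4, d(IQX,Y)=105/4
step 3: merge (E,Y) at d=28, Q=-437/4; branch lengths E→203/16, Y→245/16; new cluster EY
  updated: d(EY,IQX)=109/8, d(EY,O)=13
step 4: merge (EY,IQX) at d=109/8, Q=-351/8; branch lengths EY→75/16, IQX→143/16; new cluster EIQXY
  updated: d(EIQXY,O)=133/16
step 5: merge (EIQXY,O) at d=133/16; branch lengths EIQXY→133/32, O→133/32; new cluster EIOQXY
final tree: (((E:203/16,Y:245/16):75/16,((I:47/4,X:25/4):49/6,Q:23/6):143/16):133/32,O:133/32)
total length: 1279/16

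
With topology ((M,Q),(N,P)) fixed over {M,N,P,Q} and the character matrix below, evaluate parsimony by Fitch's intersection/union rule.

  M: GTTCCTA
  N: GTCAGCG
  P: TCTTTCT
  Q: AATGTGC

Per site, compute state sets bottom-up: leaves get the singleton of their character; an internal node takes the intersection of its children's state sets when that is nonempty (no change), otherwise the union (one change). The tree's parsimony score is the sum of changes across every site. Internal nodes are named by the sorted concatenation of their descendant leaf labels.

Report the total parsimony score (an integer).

site 0, node MQ: M={G} ∪ Q={A} → {A,G} (+1)
site 0, node NP: N={G} ∪ P={T} → {G,T} (+1)
site 0, node MNPQ: MQ={A,G} ∩ NP={G,T} → {G} (+0)
site 1, node MQ: M={T} ∪ Q={A} → {A,T} (+1)
site 1, node NP: N={T} ∪ P={C} → {C,T} (+1)
site 1, node MNPQ: MQ={A,T} ∩ NP={C,T} → {T} (+0)
site 2, node MQ: M={T} ∩ Q={T} → {T} (+0)
site 2, node NP: N={C} ∪ P={T} → {C,T} (+1)
site 2, node MNPQ: MQ={T} ∩ NP={C,T} → {T} (+0)
site 3, node MQ: M={C} ∪ Q={G} → {C,G} (+1)
site 3, node NP: N={A} ∪ P={T} → {A,T} (+1)
site 3, node MNPQ: MQ={C,G} ∪ NP={A,T} → {A,C,G,T} (+1)
site 4, node MQ: M={C} ∪ Q={T} → {C,T} (+1)
site 4, node NP: N={G} ∪ P={T} → {G,T} (+1)
site 4, node MNPQ: MQ={C,T} ∩ NP={G,T} → {T} (+0)
site 5, node MQ: M={T} ∪ Q={G} → {G,T} (+1)
site 5, node NP: N={C} ∩ P={C} → {C} (+0)
site 5, node MNPQ: MQ={G,T} ∪ NP={C} → {C,G,T} (+1)
site 6, node MQ: M={A} ∪ Q={C} → {A,C} (+1)
site 6, node NP: N={G} ∪ P={T} → {G,T} (+1)
site 6, node MNPQ: MQ={A,C} ∪ NP={G,T} → {A,C,G,T} (+1)
per-site changes: [2, 2, 1, 3, 2, 2, 3]; total = 15

15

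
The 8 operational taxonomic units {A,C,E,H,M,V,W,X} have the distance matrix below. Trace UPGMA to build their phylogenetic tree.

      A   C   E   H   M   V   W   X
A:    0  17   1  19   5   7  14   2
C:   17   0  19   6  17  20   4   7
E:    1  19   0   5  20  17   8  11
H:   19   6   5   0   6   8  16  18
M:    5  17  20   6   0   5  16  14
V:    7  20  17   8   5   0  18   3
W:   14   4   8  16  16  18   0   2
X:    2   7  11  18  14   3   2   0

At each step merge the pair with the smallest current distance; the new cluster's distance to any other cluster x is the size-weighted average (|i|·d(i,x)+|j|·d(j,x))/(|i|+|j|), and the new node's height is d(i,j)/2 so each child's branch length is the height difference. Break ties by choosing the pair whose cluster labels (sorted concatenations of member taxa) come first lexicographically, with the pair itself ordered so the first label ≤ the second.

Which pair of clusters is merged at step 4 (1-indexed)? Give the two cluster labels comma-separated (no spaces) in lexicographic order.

C,WX

iteration 1: select A,E (d=1); attach at lengths (1/2, 1/2); label the merged cluster AE
  updated: d(AE,C)=18, d(AE,H)=12, d(AE,M)=25/2, d(AE,V)=12, d(AE,W)=11, d(AE,X)=13/2
iteration 2: select W,X (d=2); attach at lengths (1, 1); label the merged cluster WX
  updated: d(AE,WX)=35/4, d(C,WX)=11/2, d(H,WX)=17, d(M,WX)=15, d(V,WX)=21/2
iteration 3: select M,V (d=5); attach at lengths (5/2, 5/2); label the merged cluster MV
  updated: d(AE,MV)=49/4, d(C,MV)=37/2, d(H,MV)=7, d(MV,WX)=51/4
iteration 4: select C,WX (d=11/2); attach at lengths (11/4, 7/4); label the merged cluster CWX
  updated: d(AE,CWX)=71/6, d(CWX,H)=40/3, d(CWX,MV)=44/3
iteration 5: select H,MV (d=7); attach at lengths (7/2, 1); label the merged cluster HMV
  updated: d(AE,HMV)=73/6, d(CWX,HMV)=128/9
iteration 6: select AE,CWX (d=71/6); attach at lengths (65/12, 19/6); label the merged cluster ACEWX
  updated: d(ACEWX,HMV)=67/5
iteration 7: select ACEWX,HMV (d=67/5); attach at lengths (47/60, 16/5); label the merged cluster ACEHMVWX
final tree: (((A:1/2,E:1/2):65/12,(C:11/4,(W:1,X:1):7/4):19/6):47/60,(H:7/2,(M:5/2,V:5/2):1):16/5)
total length: 887/30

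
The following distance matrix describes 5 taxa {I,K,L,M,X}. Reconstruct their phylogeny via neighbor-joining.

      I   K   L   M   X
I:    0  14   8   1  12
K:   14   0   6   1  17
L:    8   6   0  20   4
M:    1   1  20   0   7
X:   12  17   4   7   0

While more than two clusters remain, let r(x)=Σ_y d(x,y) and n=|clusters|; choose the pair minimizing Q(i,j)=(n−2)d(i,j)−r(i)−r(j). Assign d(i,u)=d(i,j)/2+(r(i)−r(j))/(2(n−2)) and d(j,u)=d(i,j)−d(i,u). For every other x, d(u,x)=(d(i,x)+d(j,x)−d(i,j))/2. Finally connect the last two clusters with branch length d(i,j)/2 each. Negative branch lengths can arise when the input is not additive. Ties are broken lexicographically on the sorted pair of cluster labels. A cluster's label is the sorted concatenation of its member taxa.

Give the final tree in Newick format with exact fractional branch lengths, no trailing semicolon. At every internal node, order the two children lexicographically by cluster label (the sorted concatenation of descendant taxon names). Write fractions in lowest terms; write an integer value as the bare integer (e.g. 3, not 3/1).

step 1: merge (L,X) at d=4, Q=-66; branch lengths L→5/3, X→7/3; new cluster LX
  updated: d(I,LX)=8, d(K,LX)=19/2, d(LX,M)=23/2
step 2: merge (I,LX) at d=8, Q=-36; branch lengths I→5/2, LX→11/2; new cluster ILX
  updated: d(ILX,K)=31/4, d(ILX,M)=9/4
step 3: merge (ILX,K) at d=31/4, Q=-11; branch lengths ILX→9/2, K→13/4; new cluster IKLX
  updated: d(IKLX,M)=-9/4
step 4: merge (IKLX,M) at d=-9/4; branch lengths IKLX→-9/8, M→-9/8; new cluster IKLMX
final tree: (((I:5/2,(L:5/3,X:7/3):11/2):9/2,K:13/4):-9/8,M:-9/8)
total length: 35/2

(((I:5/2,(L:5/3,X:7/3):11/2):9/2,K:13/4):-9/8,M:-9/8)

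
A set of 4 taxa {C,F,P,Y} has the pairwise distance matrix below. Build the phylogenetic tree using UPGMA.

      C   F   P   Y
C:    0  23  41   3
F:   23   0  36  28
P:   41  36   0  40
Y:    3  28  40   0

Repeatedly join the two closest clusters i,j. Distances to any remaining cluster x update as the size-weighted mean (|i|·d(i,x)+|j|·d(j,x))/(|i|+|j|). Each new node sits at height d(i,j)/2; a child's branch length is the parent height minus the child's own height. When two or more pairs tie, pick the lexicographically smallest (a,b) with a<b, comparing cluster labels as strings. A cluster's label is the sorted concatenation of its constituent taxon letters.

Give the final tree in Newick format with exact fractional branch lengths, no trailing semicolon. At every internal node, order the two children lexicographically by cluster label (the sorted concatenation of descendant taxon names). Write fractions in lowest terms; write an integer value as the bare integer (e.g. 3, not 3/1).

(((C:3/2,Y:3/2):45/4,F:51/4):27/4,P:39/2)

step 1: merge (C,Y) at d=3; branch lengths C→3/2, Y→3/2; new cluster CY
  updated: d(CY,F)=51/2, d(CY,P)=81/2
step 2: merge (CY,F) at d=51/2; branch lengths CY→45/4, F→51/4; new cluster CFY
  updated: d(CFY,P)=39
step 3: merge (CFY,P) at d=39; branch lengths CFY→27/4, P→39/2; new cluster CFPY
final tree: (((C:3/2,Y:3/2):45/4,F:51/4):27/4,P:39/2)
total length: 213/4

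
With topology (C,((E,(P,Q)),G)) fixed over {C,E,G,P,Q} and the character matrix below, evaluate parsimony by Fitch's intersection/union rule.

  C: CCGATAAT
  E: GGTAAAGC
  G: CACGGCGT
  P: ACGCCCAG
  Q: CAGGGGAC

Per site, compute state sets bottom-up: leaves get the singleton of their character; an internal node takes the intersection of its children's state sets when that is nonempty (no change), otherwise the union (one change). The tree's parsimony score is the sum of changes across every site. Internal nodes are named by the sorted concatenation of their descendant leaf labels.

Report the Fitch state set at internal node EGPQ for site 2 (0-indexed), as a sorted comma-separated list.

C,G,T

PQ@0: {A} ∪ {C} = {A,C} (union, +1)
EPQ@0: {G} ∪ {A,C} = {A,C,G} (union, +1)
EGPQ@0: {A,C,G} ∩ {C} = {C} (intersection, +0)
CEGPQ@0: {C} ∩ {C} = {C} (intersection, +0)
PQ@1: {C} ∪ {A} = {A,C} (union, +1)
EPQ@1: {G} ∪ {A,C} = {A,C,G} (union, +1)
EGPQ@1: {A,C,G} ∩ {A} = {A} (intersection, +0)
CEGPQ@1: {C} ∪ {A} = {A,C} (union, +1)
PQ@2: {G} ∩ {G} = {G} (intersection, +0)
EPQ@2: {T} ∪ {G} = {G,T} (union, +1)
EGPQ@2: {G,T} ∪ {C} = {C,G,T} (union, +1)
CEGPQ@2: {G} ∩ {C,G,T} = {G} (intersection, +0)
PQ@3: {C} ∪ {G} = {C,G} (union, +1)
EPQ@3: {A} ∪ {C,G} = {A,C,G} (union, +1)
EGPQ@3: {A,C,G} ∩ {G} = {G} (intersection, +0)
CEGPQ@3: {A} ∪ {G} = {A,G} (union, +1)
PQ@4: {C} ∪ {G} = {C,G} (union, +1)
EPQ@4: {A} ∪ {C,G} = {A,C,G} (union, +1)
EGPQ@4: {A,C,G} ∩ {G} = {G} (intersection, +0)
CEGPQ@4: {T} ∪ {G} = {G,T} (union, +1)
PQ@5: {C} ∪ {G} = {C,G} (union, +1)
EPQ@5: {A} ∪ {C,G} = {A,C,G} (union, +1)
EGPQ@5: {A,C,G} ∩ {C} = {C} (intersection, +0)
CEGPQ@5: {A} ∪ {C} = {A,C} (union, +1)
PQ@6: {A} ∩ {A} = {A} (intersection, +0)
EPQ@6: {G} ∪ {A} = {A,G} (union, +1)
EGPQ@6: {A,G} ∩ {G} = {G} (intersection, +0)
CEGPQ@6: {A} ∪ {G} = {A,G} (union, +1)
PQ@7: {G} ∪ {C} = {C,G} (union, +1)
EPQ@7: {C} ∩ {C,G} = {C} (intersection, +0)
EGPQ@7: {C} ∪ {T} = {C,T} (union, +1)
CEGPQ@7: {T} ∩ {C,T} = {T} (intersection, +0)
per-site changes: [2, 3, 2, 3, 3, 3, 2, 2]; total = 20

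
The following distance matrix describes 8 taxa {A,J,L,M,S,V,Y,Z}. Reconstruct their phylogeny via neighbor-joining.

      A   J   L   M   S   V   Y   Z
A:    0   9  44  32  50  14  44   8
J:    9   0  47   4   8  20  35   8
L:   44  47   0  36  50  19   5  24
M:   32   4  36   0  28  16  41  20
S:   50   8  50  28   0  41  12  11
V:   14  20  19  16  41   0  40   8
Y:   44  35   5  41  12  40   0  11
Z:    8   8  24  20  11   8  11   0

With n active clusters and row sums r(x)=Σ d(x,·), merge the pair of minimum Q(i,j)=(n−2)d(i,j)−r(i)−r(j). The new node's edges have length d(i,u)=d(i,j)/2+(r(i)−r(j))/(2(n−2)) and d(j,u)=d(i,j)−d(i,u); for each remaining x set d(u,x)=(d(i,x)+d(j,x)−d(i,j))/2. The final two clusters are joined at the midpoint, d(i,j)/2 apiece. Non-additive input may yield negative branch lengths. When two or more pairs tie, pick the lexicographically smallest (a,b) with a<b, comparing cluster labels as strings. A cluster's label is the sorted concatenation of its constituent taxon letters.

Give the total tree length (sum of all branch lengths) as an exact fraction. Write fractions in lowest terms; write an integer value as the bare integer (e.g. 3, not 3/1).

1087/16

iteration 1: select L,Y (d=5, Q=-383); attach at lengths (67/12, -7/12); label the merged cluster LY
  updated: d(A,LY)=83/2, d(J,LY)=77/2, d(LY,M)=36, d(LY,S)=57/2, d(LY,V)=27, d(LY,Z)=15
iteration 2: select J,S (d=8, Q=-214); attach at lengths (-39/10, 119/10); label the merged cluster JS
  updated: d(A,JS)=51/2, d(JS,LY)=59/2, d(JS,M)=12, d(JS,V)=53/2, d(JS,Z)=11/2
iteration 3: select JS,M (d=12, Q=-167); attach at lengths (31/8, 65/8); label the merged cluster JMS
  updated: d(A,JMS)=91/4, d(JMS,LY)=107/4, d(JMS,V)=61/4, d(JMS,Z)=27/4
iteration 4: select A,V (d=14, Q=-217/2); attach at lengths (32/3, 10/3); label the merged cluster AV
  updated: d(AV,JMS)=12, d(AV,LY)=109/4, d(AV,Z)=1
iteration 5: select AV,JMS (d=12, Q=-247/4); attach at lengths (75/16, 117/16); label the merged cluster AJMSV
  updated: d(AJMSV,LY)=21, d(AJMSV,Z)=-17/8
iteration 6: select AJMSV,LY (d=21, Q=-271/8); attach at lengths (31/16, 305/16); label the merged cluster AJLMSVY
  updated: d(AJLMSVY,Z)=-65/16
iteration 7: select AJLMSVY,Z (d=-65/16); attach at lengths (-65/32, -65/32); label the merged cluster AJLMSVYZ
final tree: ((((A:32/3,V:10/3):75/16,((J:-39/10,S:119/10):31/8,M:65/8):117/16):31/16,(L:67/12,Y:-7/12):305/16):-65/32,Z:-65/32)
total length: 1087/16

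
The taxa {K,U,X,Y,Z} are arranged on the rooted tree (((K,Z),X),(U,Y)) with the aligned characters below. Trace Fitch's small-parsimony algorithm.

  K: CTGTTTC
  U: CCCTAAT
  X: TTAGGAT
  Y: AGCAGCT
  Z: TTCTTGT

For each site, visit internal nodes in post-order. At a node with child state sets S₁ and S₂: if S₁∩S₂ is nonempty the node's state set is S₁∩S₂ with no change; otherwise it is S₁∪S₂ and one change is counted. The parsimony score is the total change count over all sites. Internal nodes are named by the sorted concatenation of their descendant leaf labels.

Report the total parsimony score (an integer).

site 0, node KZ: K={C} ∪ Z={T} → {C,T} (+1)
site 0, node KXZ: KZ={C,T} ∩ X={T} → {T} (+0)
site 0, node UY: U={C} ∪ Y={A} → {A,C} (+1)
site 0, node KUXYZ: KXZ={T} ∪ UY={A,C} → {A,C,T} (+1)
site 1, node KZ: K={T} ∩ Z={T} → {T} (+0)
site 1, node KXZ: KZ={T} ∩ X={T} → {T} (+0)
site 1, node UY: U={C} ∪ Y={G} → {C,G} (+1)
site 1, node KUXYZ: KXZ={T} ∪ UY={C,G} → {C,G,T} (+1)
site 2, node KZ: K={G} ∪ Z={C} → {C,G} (+1)
site 2, node KXZ: KZ={C,G} ∪ X={A} → {A,C,G} (+1)
site 2, node UY: U={C} ∩ Y={C} → {C} (+0)
site 2, node KUXYZ: KXZ={A,C,G} ∩ UY={C} → {C} (+0)
site 3, node KZ: K={T} ∩ Z={T} → {T} (+0)
site 3, node KXZ: KZ={T} ∪ X={G} → {G,T} (+1)
site 3, node UY: U={T} ∪ Y={A} → {A,T} (+1)
site 3, node KUXYZ: KXZ={G,T} ∩ UY={A,T} → {T} (+0)
site 4, node KZ: K={T} ∩ Z={T} → {T} (+0)
site 4, node KXZ: KZ={T} ∪ X={G} → {G,T} (+1)
site 4, node UY: U={A} ∪ Y={G} → {A,G} (+1)
site 4, node KUXYZ: KXZ={G,T} ∩ UY={A,G} → {G} (+0)
site 5, node KZ: K={T} ∪ Z={G} → {G,T} (+1)
site 5, node KXZ: KZ={G,T} ∪ X={A} → {A,G,T} (+1)
site 5, node UY: U={A} ∪ Y={C} → {A,C} (+1)
site 5, node KUXYZ: KXZ={A,G,T} ∩ UY={A,C} → {A} (+0)
site 6, node KZ: K={C} ∪ Z={T} → {C,T} (+1)
site 6, node KXZ: KZ={C,T} ∩ X={T} → {T} (+0)
site 6, node UY: U={T} ∩ Y={T} → {T} (+0)
site 6, node KUXYZ: KXZ={T} ∩ UY={T} → {T} (+0)
per-site changes: [3, 2, 2, 2, 2, 3, 1]; total = 15

15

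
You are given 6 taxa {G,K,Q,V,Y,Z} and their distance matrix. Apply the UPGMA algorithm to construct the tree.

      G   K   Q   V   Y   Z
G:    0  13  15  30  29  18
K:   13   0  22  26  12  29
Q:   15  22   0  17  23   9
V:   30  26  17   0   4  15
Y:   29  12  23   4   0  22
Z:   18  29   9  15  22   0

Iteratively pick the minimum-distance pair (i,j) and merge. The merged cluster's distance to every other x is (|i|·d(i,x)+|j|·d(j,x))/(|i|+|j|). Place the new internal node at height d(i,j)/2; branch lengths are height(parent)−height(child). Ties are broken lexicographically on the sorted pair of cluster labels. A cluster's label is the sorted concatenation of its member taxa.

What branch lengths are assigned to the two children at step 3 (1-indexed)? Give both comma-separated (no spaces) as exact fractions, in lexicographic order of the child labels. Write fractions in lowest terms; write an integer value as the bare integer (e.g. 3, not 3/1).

13/2,13/2

iteration 1: select V,Y (d=4); attach at lengths (2, 2); label the merged cluster VY
  updated: d(G,VY)=59/2, d(K,VY)=19, d(Q,VY)=20, d(VY,Z)=37/2
iteration 2: select Q,Z (d=9); attach at lengths (9/2, 9/2); label the merged cluster QZ
  updated: d(G,QZ)=33/2, d(K,QZ)=51/2, d(QZ,VY)=77/4
iteration 3: select G,K (d=13); attach at lengths (13/2, 13/2); label the merged cluster GK
  updated: d(GK,QZ)=21, d(GK,VY)=97/4
iteration 4: select QZ,VY (d=77/4); attach at lengths (41/8, 61/8); label the merged cluster QVYZ
  updated: d(GK,QVYZ)=181/8
iteration 5: select GK,QVYZ (d=181/8); attach at lengths (77/16, 27/16); label the merged cluster GKQVYZ
final tree: ((G:13/2,K:13/2):77/16,((Q:9/2,Z:9/2):41/8,(V:2,Y:2):61/8):27/16)
total length: 181/4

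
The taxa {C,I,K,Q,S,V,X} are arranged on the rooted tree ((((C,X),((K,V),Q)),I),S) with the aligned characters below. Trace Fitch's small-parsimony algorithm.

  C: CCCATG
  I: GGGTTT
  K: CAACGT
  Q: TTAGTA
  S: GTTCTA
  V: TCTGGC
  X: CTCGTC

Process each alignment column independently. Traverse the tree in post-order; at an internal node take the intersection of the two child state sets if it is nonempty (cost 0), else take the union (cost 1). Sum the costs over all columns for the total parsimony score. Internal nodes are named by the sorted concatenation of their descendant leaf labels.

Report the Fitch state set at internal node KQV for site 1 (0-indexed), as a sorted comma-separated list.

site 0, node CX: C={C} ∩ X={C} → {C} (+0)
site 0, node KV: K={C} ∪ V={T} → {C,T} (+1)
site 0, node KQV: KV={C,T} ∩ Q={T} → {T} (+0)
site 0, node CKQVX: CX={C} ∪ KQV={T} → {C,T} (+1)
site 0, node CIKQVX: CKQVX={C,T} ∪ I={G} → {C,G,T} (+1)
site 0, node CIKQSVX: CIKQVX={C,G,T} ∩ S={G} → {G} (+0)
site 1, node CX: C={C} ∪ X={T} → {C,T} (+1)
site 1, node KV: K={A} ∪ V={C} → {A,C} (+1)
site 1, node KQV: KV={A,C} ∪ Q={T} → {A,C,T} (+1)
site 1, node CKQVX: CX={C,T} ∩ KQV={A,C,T} → {C,T} (+0)
site 1, node CIKQVX: CKQVX={C,T} ∪ I={G} → {C,G,T} (+1)
site 1, node CIKQSVX: CIKQVX={C,G,T} ∩ S={T} → {T} (+0)
site 2, node CX: C={C} ∩ X={C} → {C} (+0)
site 2, node KV: K={A} ∪ V={T} → {A,T} (+1)
site 2, node KQV: KV={A,T} ∩ Q={A} → {A} (+0)
site 2, node CKQVX: CX={C} ∪ KQV={A} → {A,C} (+1)
site 2, node CIKQVX: CKQVX={A,C} ∪ I={G} → {A,C,G} (+1)
site 2, node CIKQSVX: CIKQVX={A,C,G} ∪ S={T} → {A,C,G,T} (+1)
site 3, node CX: C={A} ∪ X={G} → {A,G} (+1)
site 3, node KV: K={C} ∪ V={G} → {C,G} (+1)
site 3, node KQV: KV={C,G} ∩ Q={G} → {G} (+0)
site 3, node CKQVX: CX={A,G} ∩ KQV={G} → {G} (+0)
site 3, node CIKQVX: CKQVX={G} ∪ I={T} → {G,T} (+1)
site 3, node CIKQSVX: CIKQVX={G,T} ∪ S={C} → {C,G,T} (+1)
site 4, node CX: C={T} ∩ X={T} → {T} (+0)
site 4, node KV: K={G} ∩ V={G} → {G} (+0)
site 4, node KQV: KV={G} ∪ Q={T} → {G,T} (+1)
site 4, node CKQVX: CX={T} ∩ KQV={G,T} → {T} (+0)
site 4, node CIKQVX: CKQVX={T} ∩ I={T} → {T} (+0)
site 4, node CIKQSVX: CIKQVX={T} ∩ S={T} → {T} (+0)
site 5, node CX: C={G} ∪ X={C} → {C,G} (+1)
site 5, node KV: K={T} ∪ V={C} → {C,T} (+1)
site 5, node KQV: KV={C,T} ∪ Q={A} → {A,C,T} (+1)
site 5, node CKQVX: CX={C,G} ∩ KQV={A,C,T} → {C} (+0)
site 5, node CIKQVX: CKQVX={C} ∪ I={T} → {C,T} (+1)
site 5, node CIKQSVX: CIKQVX={C,T} ∪ S={A} → {A,C,T} (+1)
per-site changes: [3, 4, 4, 4, 1, 5]; total = 21

A,C,T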